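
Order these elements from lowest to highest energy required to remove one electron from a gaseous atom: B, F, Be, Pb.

Pb, B, Be, F

Be is in period 2, group 2; B is in period 2, group 13; F is in period 2, group 17; Pb is in period 6, group 14.
IE₁ increases left→right with effective nuclear charge and decreases top→bottom as the valence shell moves farther out.
Here both period and group differ, so the two effects have to be weighed against each other.
B > Pb: the two effects oppose for this pair; the down-group effect wins (801 vs 716 kJ/mol).
Be > B: this pair runs against the simple trend — see the exception note.
F > Be: F lies to the right of Be in period 2, so the across-period effect alone puts F higher.
Note the exception: Be has a higher first ionization energy than B, contrary to the simple trend — removing B's lone 2p electron is easier than breaking Be's filled 2s².
Approximate values (kJ/mol): Be 900, B 801, F 1681, Pb 716.
So from lowest to highest: Pb < B < Be < F.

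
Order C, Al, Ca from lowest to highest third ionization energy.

Al, C, Ca

After 2 electrons have been removed, what remains? C²⁺ still has 2 valence electrons; Al²⁺ still has 1 valence electron; Ca²⁺ is the bare [Ar] core.
Pulling an electron out of a noble-gas core costs far more than removing a remaining valence electron, so Ca sits at the high end of IE_3.
Valence configurations: C²⁺ [He]2s², Al²⁺ [Ne]3s¹.
Tabulated IE_3 (kJ/mol): C 4620, Al 2745, Ca 4912.
So the third ionization energies run Al < C < Ca.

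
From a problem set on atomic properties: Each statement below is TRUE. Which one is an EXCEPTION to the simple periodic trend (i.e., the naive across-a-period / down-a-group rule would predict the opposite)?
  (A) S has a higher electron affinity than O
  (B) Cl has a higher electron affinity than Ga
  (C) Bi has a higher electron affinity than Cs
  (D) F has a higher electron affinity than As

The general trend: electron affinity increases across a period and decreases down a group.
(A) S (period 3, group 16) vs O (period 2, group 16): the stated order contradicts the simple trend.
(B) Cl (period 3, group 17) vs Ga (period 4, group 13): the stated order agrees with the simple trend.
(C) Bi (period 6, group 15) vs Cs (period 6, group 1): the stated order agrees with the simple trend.
(D) F (period 2, group 17) vs As (period 4, group 15): the stated order agrees with the simple trend.
The exception is (A): the compact 2p subshell of O repels the added electron more than S's larger 3p does.

(A)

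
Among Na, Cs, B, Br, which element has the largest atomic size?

Cs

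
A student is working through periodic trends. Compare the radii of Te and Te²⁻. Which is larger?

Forming Te²⁻ adds 2 electrons to Te. More electron–electron repulsion in the same shell, with unchanged nuclear charge, lets the cloud expand.
An anion is larger than its parent atom: Te²⁻ > Te.

Te²⁻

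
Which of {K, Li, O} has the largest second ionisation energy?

Consider each +1 ion: K⁺ is the bare [Ar] core; Li⁺ is the bare [He] core; O⁺ still has 5 valence electrons.
Usually core removal costs more than valence removal, but here the competition is close: a tightly held n=2 valence electron can cost more to remove than an n=3 core electron, so the actual values have to decide it.
Approximate IE_2 values (kJ/mol): K 3052, Li 7298, O 3388.
Overall IE_2 order: K < O < Li.

Li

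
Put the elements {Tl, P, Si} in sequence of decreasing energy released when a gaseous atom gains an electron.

Si, P, Tl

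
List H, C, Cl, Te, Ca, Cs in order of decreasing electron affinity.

Cl > Te > C > H > Cs > Ca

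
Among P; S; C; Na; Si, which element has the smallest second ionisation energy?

After 1 electron has been removed, what remains? P⁺ still has 4 valence electrons; S⁺ still has 5 valence electrons; C⁺ still has 3 valence electrons; Na⁺ is the bare [Ne] core; Si⁺ still has 3 valence electrons.
Pulling an electron out of a noble-gas core costs far more than removing a remaining valence electron, so Na sits at the high end of IE_2.
Valence configurations: P⁺ [Ne]3s²3p², S⁺ [Ne]3s²3p³, C⁺ [He]2s²2p¹, Si⁺ [Ne]3s²3p¹.
The numbers (kJ/mol): P 1907, S 2252, C 2353, Na 4562, Si 1577.
So the second ionization energies run Si < P < S < C < Na.

Si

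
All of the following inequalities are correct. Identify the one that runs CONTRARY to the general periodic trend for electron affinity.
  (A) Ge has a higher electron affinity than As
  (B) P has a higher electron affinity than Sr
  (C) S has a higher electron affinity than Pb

The general trend: electron affinity increases across a period and decreases down a group.
(A) Ge (period 4, group 14) vs As (period 4, group 15): the stated order contradicts the simple trend.
(B) P (period 3, group 15) vs Sr (period 5, group 2): the stated order agrees with the simple trend.
(C) S (period 3, group 16) vs Pb (period 6, group 14): the stated order agrees with the simple trend.
The exception is (A): adding an electron to As's half-filled 4p³ is unfavourable, so Ge (4p²) has the more exothermic EA.

(A)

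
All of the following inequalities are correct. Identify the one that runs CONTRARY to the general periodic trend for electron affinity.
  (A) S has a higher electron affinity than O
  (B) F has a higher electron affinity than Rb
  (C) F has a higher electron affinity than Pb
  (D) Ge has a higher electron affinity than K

(A)

The general trend: electron affinity increases across a period and decreases down a group.
(A) S (period 3, group 16) vs O (period 2, group 16): the stated order contradicts the simple trend.
(B) F (period 2, group 17) vs Rb (period 5, group 1): the stated order agrees with the simple trend.
(C) F (period 2, group 17) vs Pb (period 6, group 14): the stated order agrees with the simple trend.
(D) Ge (period 4, group 14) vs K (period 4, group 1): the stated order agrees with the simple trend.
The exception is (A): the compact 2p subshell of O repels the added electron more than S's larger 3p does.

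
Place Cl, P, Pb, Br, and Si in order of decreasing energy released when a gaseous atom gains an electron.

Si is in period 3, group 14; P is in period 3, group 15; Cl is in period 3, group 17; Br is in period 4, group 17; Pb is in period 6, group 14.
Adding an electron releases more energy for atoms nearer the top right (short of the noble gases).
These span different periods and groups, so the two trends combine.
P > Pb: both effects reinforce here, so P is clearly the higher of the two.
Si > P: this pair runs against the simple trend — see the exception note.
Br > Si: period and group pull opposite ways; the across-period shift dominates (325 vs 134 kJ/mol).
Cl > Br: they share group 17; the group trend gives Cl the larger value.
Note the exception: Si has a higher electron affinity than P, contrary to the simple trend — adding an electron to P's half-filled 3p³ is unfavourable, so Si (3p²) has the more exothermic EA.
Approximate values (kJ/mol): Si 134, P 72, Cl 349, Br 325, Pb 35.
So from highest to lowest: Cl > Br > Si > P > Pb.

Cl > Br > Si > P > Pb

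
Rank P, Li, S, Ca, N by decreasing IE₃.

The third ionization energy removes an electron from the +2 ion. For each element: P²⁺ still has 3 valence electrons; Li²⁺ is already 1 electron into the core; S²⁺ still has 4 valence electrons; Ca²⁺ is the bare [Ar] core; N²⁺ still has 3 valence electrons.
Core electrons are held far more tightly than valence electrons, so Ca and Li top the IE_3 order.
Valence configurations: P²⁺ [Ne]3s²3p¹, S²⁺ [Ne]3s²3p², N²⁺ [He]2s²2p¹.
The numbers (kJ/mol): P 2914, Li 11815, S 3357, Ca 4912, N 4578.
So the third ionization energies run P < S < N < Ca < Li.

Li > Ca > N > S > P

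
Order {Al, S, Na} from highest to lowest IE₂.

Na > S > Al

After 1 electron has been removed, what remains? Al⁺ still has 2 valence electrons; S⁺ still has 5 valence electrons; Na⁺ is the bare [Ne] core.
Breaking into a closed-shell core is much more expensive than removing a leftover valence electron — Na has the largest IE_2 here.
Valence configurations: Al⁺ [Ne]3s², S⁺ [Ne]3s²3p³.
Approximate IE_2 values (kJ/mol): Al 1817, S 2252, Na 4562.
So the second ionization energies run Al < S < Na.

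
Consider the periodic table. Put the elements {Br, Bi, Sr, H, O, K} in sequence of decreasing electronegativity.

O > Br > H > Bi > Sr > K

EN rises left→right (higher Z_eff, smaller atoms) and falls top→bottom (larger, more shielded atoms).
These span different periods and groups, so the two trends combine.
Sr > K: the two effects oppose for this pair; the across-period effect wins (0.95 vs 0.82).
Bi > Sr: period and group pull opposite ways; the across-period shift dominates (2.02 vs 0.95).
H > Bi: period and group pull opposite ways; the down-group shift dominates (2.20 vs 2.02).
Br > H: period and group pull opposite ways; the across-period shift dominates (2.96 vs 2.20).
O > Br: period and group pull opposite ways; the down-group shift dominates (3.44 vs 2.96).
Approximate values (Pauling): H 2.20, O 3.44, K 0.82, Br 2.96, Sr 0.95, Bi 2.02.
So from highest to lowest: O > Br > H > Bi > Sr > K.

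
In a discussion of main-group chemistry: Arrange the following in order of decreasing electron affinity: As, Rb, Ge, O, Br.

Br, O, Ge, As, Rb

O is in period 2, group 16; Ge is in period 4, group 14; As is in period 4, group 15; Br is in period 4, group 17; Rb is in period 5, group 1.
EA tends to increase across a period and decrease down a group, though the pattern is less regular than for IE or radius.
These span different periods and groups, so the two trends combine.
As > Rb: both effects reinforce here, so As is clearly the higher of the two.
Ge > As: this pair runs against the simple trend — see the exception note.
O > Ge: both effects reinforce here, so O is clearly the higher of the two.
Br > O: the two effects oppose for this pair; the across-period effect wins (325 vs 141 kJ/mol).
Note the exception: Ge has a higher electron affinity than As, contrary to the simple trend — adding an electron to As's half-filled 4p³ is unfavourable, so Ge (4p²) has the more exothermic EA.
Tabulated electron affinity (kJ/mol): O 141, Ge 119, As 78, Br 325, Rb 47.
So from highest to lowest: Br > O > Ge > As > Rb.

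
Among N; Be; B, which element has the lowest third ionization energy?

B

The third ionization energy removes an electron from the +2 ion. For each element: N²⁺ still has 3 valence electrons; Be²⁺ is the bare [He] core; B²⁺ still has 1 valence electron.
Pulling an electron out of a noble-gas core costs far more than removing a remaining valence electron, so Be sits at the high end of IE_3.
Valence configurations: N²⁺ [He]2s²2p¹, B²⁺ [He]2s¹.
Approximate IE_3 values (kJ/mol): N 4578, Be 14849, B 3660.
Putting it together, IE_3: B < N < Be.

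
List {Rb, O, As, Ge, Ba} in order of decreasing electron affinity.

O is in period 2, group 16; Ge is in period 4, group 14; As is in period 4, group 15; Rb is in period 5, group 1; Ba is in period 6, group 2.
Electron affinity generally becomes more exothermic across a period toward the halogens and less exothermic down a group.
Here both period and group differ, so the two effects have to be weighed against each other.
Rb > Ba: the two effects oppose for this pair; the down-group effect wins (47 vs 14 kJ/mol).
As > Rb: both effects reinforce here, so As is clearly the higher of the two.
Ge > As: this pair runs against the simple trend — see the exception note.
O > Ge: relative to Ge, both the across-period and down-group shifts push O's electron affinity up.
Note the exception: Ge has a higher electron affinity than As, contrary to the simple trend — adding an electron to As's half-filled 4p³ is unfavourable, so Ge (4p²) has the more exothermic EA.
For reference (kJ/mol): O 141, Ge 119, As 78, Rb 47, Ba 14.
So from highest to lowest: O > Ge > As > Rb > Ba.

O > Ge > As > Rb > Ba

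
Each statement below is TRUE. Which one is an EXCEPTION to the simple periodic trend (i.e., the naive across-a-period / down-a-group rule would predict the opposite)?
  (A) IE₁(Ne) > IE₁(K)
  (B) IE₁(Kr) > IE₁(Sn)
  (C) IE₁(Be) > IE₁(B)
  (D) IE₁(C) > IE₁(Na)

The general trend: first ionisation energy increases across a period and decreases down a group.
(A) Ne (period 2, group 18) vs K (period 4, group 1): the stated order agrees with the simple trend.
(B) Kr (period 4, group 18) vs Sn (period 5, group 14): the stated order agrees with the simple trend.
(C) Be (period 2, group 2) vs B (period 2, group 13): the stated order contradicts the simple trend.
(D) C (period 2, group 14) vs Na (period 3, group 1): the stated order agrees with the simple trend.
The exception is (C): removing B's lone 2p electron is easier than breaking Be's filled 2s².

(C)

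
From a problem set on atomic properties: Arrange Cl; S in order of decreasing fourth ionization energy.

Cl > S

Consider each +3 ion: Cl³⁺ still has 4 valence electrons; S³⁺ still has 3 valence electrons.
All are still removing valence electrons, so compare the +3 ions as you would atoms: IE_4 generally rises across a period (higher Z_eff) and falls down a group (larger shell), subject to the usual subshell exceptions.
Valence configurations: Cl³⁺ [Ne]3s²3p², S³⁺ [Ne]3s²3p¹.
Tabulated IE_4 (kJ/mol): Cl 5159, S 4556.
Putting it together, IE_4: S < Cl.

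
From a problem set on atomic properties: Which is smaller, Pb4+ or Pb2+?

Both ions have Z = 82 protons, but Pb4+ has lost more electrons, so its remaining electrons feel a larger effective nuclear charge per electron and are pulled in more tightly.
Higher positive charge → smaller ion, so Pb2+ > Pb4+.

Pb4+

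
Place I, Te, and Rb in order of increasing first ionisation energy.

Rb is in period 5, group 1; Te is in period 5, group 16; I is in period 5, group 17.
Across a period the outer electron is held more tightly (higher IE₁); down a group it sits in a higher shell, more shielded, and comes off more easily.
All lie in period 5, so first ionization energy increases left to right.
So from lowest to highest: Rb < Te < I.

Rb, Te, I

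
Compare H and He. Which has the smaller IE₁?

Removing the outermost electron gets harder across a period and easier down a group.
All lie in period 1, so first ionization energy increases left to right.
So H has the smaller IE₁ (H < He).

H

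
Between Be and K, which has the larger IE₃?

Consider each +2 ion: Be²⁺ is the bare [He] core; K²⁺ is already 1 electron into the core.
All of these are removing an electron from a noble-gas core or deeper; the smaller core (lower principal quantum number) is held far more tightly, and within a period the higher nuclear charge binds the same core more tightly.
Approximate IE_3 values (kJ/mol): Be 14849, K 4420.
Overall IE_3 order: K < Be.

Be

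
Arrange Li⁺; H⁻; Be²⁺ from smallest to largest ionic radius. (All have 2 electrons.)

Be²⁺ < Li⁺ < H⁻

All of these have 2 electrons, so size is governed by nuclear charge alone: the more protons, the stronger the pull on the same electron cloud, and the smaller the ion.
Nuclear charges: Be²⁺ (Z=4), Li⁺ (Z=3), H⁻ (Z=1).
Smallest to largest: Be²⁺ < Li⁺ < H⁻.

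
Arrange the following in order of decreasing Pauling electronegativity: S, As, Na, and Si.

S > As > Si > Na

Na is in period 3, group 1; Si is in period 3, group 14; S is in period 3, group 16; As is in period 4, group 15.
Electronegativity increases across a period and decreases down a group, tracking effective nuclear charge and atomic size.
Neither a single period nor a single group — weigh both effects.
Si > Na: Si lies to the right of Na in period 3, so the across-period effect alone puts Si higher.
As > Si: period and group pull opposite ways; the across-period shift dominates (2.18 vs 1.90).
S > As: relative to As, both the across-period and down-group shifts push S's electronegativity up.
For reference (Pauling): Na 0.93, Si 1.90, S 2.58, As 2.18.
So from highest to lowest: S > As > Si > Na.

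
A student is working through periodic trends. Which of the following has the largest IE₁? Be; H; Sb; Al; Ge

H is in period 1, group 1; Be is in period 2, group 2; Al is in period 3, group 13; Ge is in period 4, group 14; Sb is in period 5, group 15.
Across a period the outer electron is held more tightly (higher IE₁); down a group it sits in a higher shell, more shielded, and comes off more easily.
A diagonal step moves right (one effect) and down (the opposite effect) at once.
Ge > Al: the two effects oppose for this pair; the across-period effect wins (762 vs 578 kJ/mol).
Sb > Ge: period and group pull opposite ways; the across-period shift dominates (831 vs 762 kJ/mol).
Be > Sb: period and group pull opposite ways; the down-group shift dominates (900 vs 831 kJ/mol).
H > Be: the two effects oppose for this pair; the down-group effect wins (1312 vs 900 kJ/mol).
For reference (kJ/mol): H 1312, Be 900, Al 578, Ge 762, Sb 831.
The largest IE₁ among these belongs to H.

H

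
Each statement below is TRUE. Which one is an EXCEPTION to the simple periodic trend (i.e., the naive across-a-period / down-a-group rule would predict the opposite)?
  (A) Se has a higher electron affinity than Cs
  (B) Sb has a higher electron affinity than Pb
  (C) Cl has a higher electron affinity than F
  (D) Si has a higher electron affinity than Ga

(C)

The general trend: electron affinity increases across a period and decreases down a group.
(A) Se (period 4, group 16) vs Cs (period 6, group 1): the stated order agrees with the simple trend.
(B) Sb (period 5, group 15) vs Pb (period 6, group 14): the stated order agrees with the simple trend.
(C) Cl (period 3, group 17) vs F (period 2, group 17): the stated order contradicts the simple trend.
(D) Si (period 3, group 14) vs Ga (period 4, group 13): the stated order agrees with the simple trend.
The exception is (C): F's small 2p subshell makes the incoming electron feel strong e⁻–e⁻ repulsion, so Cl actually releases more energy on gaining an electron.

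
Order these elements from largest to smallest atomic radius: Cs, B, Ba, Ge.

B is in period 2, group 13; Ge is in period 4, group 14; Cs is in period 6, group 1; Ba is in period 6, group 2.
Atomic radius shrinks across a period as nuclear charge pulls the same shell inward, and grows down a group as new shells are added.
Neither a single period nor a single group — weigh both effects.
Ge > B: the two effects oppose for this pair; the down-group effect wins (121 vs 85 pm).
Ba > Ge: relative to Ge, both the across-period and down-group shifts push Ba's atomic radius up.
Cs > Ba: both are in period 6; the period trend gives Cs the larger value.
For reference (pm): B 85, Ge 121, Cs 232, Ba 196.
So from largest to smallest: Cs > Ba > Ge > B.

Cs, Ba, Ge, B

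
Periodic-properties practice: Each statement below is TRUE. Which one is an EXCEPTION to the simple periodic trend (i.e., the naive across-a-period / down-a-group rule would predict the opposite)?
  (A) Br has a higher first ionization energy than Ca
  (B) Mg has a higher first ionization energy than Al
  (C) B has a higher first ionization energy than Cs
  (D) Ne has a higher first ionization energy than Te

(B)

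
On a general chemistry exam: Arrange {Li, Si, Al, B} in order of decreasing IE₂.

Li > B > Al > Si

After 1 electron has been removed, what remains? Li⁺ is the bare [He] core; Si⁺ still has 3 valence electrons; Al⁺ still has 2 valence electrons; B⁺ still has 2 valence electrons.
Core electrons are held far more tightly than valence electrons, so Li tops the IE_2 order.
Valence configurations: Si⁺ [Ne]3s²3p¹, Al⁺ [Ne]3s², B⁺ [He]2s².
Si⁺ loses a lone 3p electron whereas Al⁺ must break into a filled 3s² pair, so IE_2(Al) > IE_2(Si) even though Si has the higher nuclear charge.
Tabulated IE_2 (kJ/mol): Li 7298, Si 1577, Al 1817, B 2427.
Overall IE_2 order: Si < Al < B < Li.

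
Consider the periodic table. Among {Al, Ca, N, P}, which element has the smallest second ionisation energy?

Ca

The second ionization energy removes an electron from the +1 ion. For each element: Al⁺ still has 2 valence electrons; Ca⁺ still has 1 valence electron; N⁺ still has 4 valence electrons; P⁺ still has 4 valence electrons.
All are still removing valence electrons, so compare the +1 ions as you would atoms: IE_2 generally rises across a period (higher Z_eff) and falls down a group (larger shell), subject to the usual subshell exceptions.
Valence configurations: Al⁺ [Ne]3s², Ca⁺ [Ar]4s¹, N⁺ [He]2s²2p², P⁺ [Ne]3s²3p².
Tabulated IE_2 (kJ/mol): Al 1817, Ca 1145, N 2856, P 1907.
Overall IE_2 order: Ca < Al < P < N.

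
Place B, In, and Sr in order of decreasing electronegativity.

B > In > Sr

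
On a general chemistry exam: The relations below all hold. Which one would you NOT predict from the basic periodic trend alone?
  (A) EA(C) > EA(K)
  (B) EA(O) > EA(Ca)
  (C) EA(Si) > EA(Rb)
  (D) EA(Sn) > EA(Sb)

The general trend: electron affinity increases across a period and decreases down a group.
(A) C (period 2, group 14) vs K (period 4, group 1): the stated order agrees with the simple trend.
(B) O (period 2, group 16) vs Ca (period 4, group 2): the stated order agrees with the simple trend.
(C) Si (period 3, group 14) vs Rb (period 5, group 1): the stated order agrees with the simple trend.
(D) Sn (period 5, group 14) vs Sb (period 5, group 15): the stated order contradicts the simple trend.
The exception is (D): adding an electron to Sb's half-filled 5p³ is unfavourable, so Sn has the more exothermic EA.

(D)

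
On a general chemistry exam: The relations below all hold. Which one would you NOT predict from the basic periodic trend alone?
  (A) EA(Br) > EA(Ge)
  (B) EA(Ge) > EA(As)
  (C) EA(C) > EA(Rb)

(B)

The general trend: electron affinity increases across a period and decreases down a group.
(A) Br (period 4, group 17) vs Ge (period 4, group 14): the stated order agrees with the simple trend.
(B) Ge (period 4, group 14) vs As (period 4, group 15): the stated order contradicts the simple trend.
(C) C (period 2, group 14) vs Rb (period 5, group 1): the stated order agrees with the simple trend.
The exception is (B): adding an electron to As's half-filled 4p³ is unfavourable, so Ge (4p²) has the more exothermic EA.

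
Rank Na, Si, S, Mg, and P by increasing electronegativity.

Na < Mg < Si < P < S

Na is in period 3, group 1; Mg is in period 3, group 2; Si is in period 3, group 14; P is in period 3, group 15; S is in period 3, group 16.
EN rises left→right (higher Z_eff, smaller atoms) and falls top→bottom (larger, more shielded atoms).
All lie in period 3, so electronegativity increases left to right.
So from lowest to highest: Na < Mg < Si < P < S.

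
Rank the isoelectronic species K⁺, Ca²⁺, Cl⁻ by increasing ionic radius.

Ca²⁺, K⁺, Cl⁻

All of these have 18 electrons, so size is governed by nuclear charge alone: the more protons, the stronger the pull on the same electron cloud, and the smaller the ion.
Nuclear charges: Ca²⁺ (Z=20), K⁺ (Z=19), Cl⁻ (Z=17).
Smallest to largest: Ca²⁺ < K⁺ < Cl⁻.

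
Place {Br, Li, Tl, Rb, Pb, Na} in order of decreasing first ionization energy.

Across a period the outer electron is held more tightly (higher IE₁); down a group it sits in a higher shell, more shielded, and comes off more easily.
These span different periods and groups, so the two trends combine.
Na > Rb: Na sits above Rb in group 1, so the down-group effect alone puts Na higher.
Li > Na: Li sits above Na in group 1, so the down-group effect alone puts Li higher.
Tl > Li: period and group pull opposite ways; the across-period shift dominates (589 vs 520 kJ/mol).
Pb > Tl: both are in period 6; the period trend gives Pb the larger value.
Br > Pb: relative to Pb, both the across-period and down-group shifts push Br's first ionization energy up.
For reference (kJ/mol): Li 520, Na 496, Br 1140, Rb 403, Tl 589, Pb 716.
So from highest to lowest: Br > Pb > Tl > Li > Na > Rb.

Br > Pb > Tl > Li > Na > Rb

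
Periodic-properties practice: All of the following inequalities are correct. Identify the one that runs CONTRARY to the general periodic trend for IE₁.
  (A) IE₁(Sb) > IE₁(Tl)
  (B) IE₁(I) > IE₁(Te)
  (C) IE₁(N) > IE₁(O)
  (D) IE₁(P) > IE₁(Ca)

(C)

The general trend: IE₁ increases across a period and decreases down a group.
(A) Sb (period 5, group 15) vs Tl (period 6, group 13): the stated order agrees with the simple trend.
(B) I (period 5, group 17) vs Te (period 5, group 16): the stated order agrees with the simple trend.
(C) N (period 2, group 15) vs O (period 2, group 16): the stated order contradicts the simple trend.
(D) P (period 3, group 15) vs Ca (period 4, group 2): the stated order agrees with the simple trend.
The exception is (C): pairing an electron in O's 2p⁴ costs repulsion energy, so O ionizes more easily than half-filled N (2p³).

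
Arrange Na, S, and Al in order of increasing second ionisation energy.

Al, S, Na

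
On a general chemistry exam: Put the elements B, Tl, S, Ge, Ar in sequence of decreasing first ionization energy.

B is in period 2, group 13; S is in period 3, group 16; Ar is in period 3, group 18; Ge is in period 4, group 14; Tl is in period 6, group 13.
Across a period the outer electron is held more tightly (higher IE₁); down a group it sits in a higher shell, more shielded, and comes off more easily.
Neither a single period nor a single group — weigh both effects.
Ge > Tl: relative to Tl, both the across-period and down-group shifts push Ge's first ionization energy up.
B > Ge: period and group pull opposite ways; the down-group shift dominates (801 vs 762 kJ/mol).
S > B: period and group pull opposite ways; the across-period shift dominates (1000 vs 801 kJ/mol).
Ar > S: Ar lies to the right of S in period 3, so the across-period effect alone puts Ar higher.
Approximate values (kJ/mol): B 801, S 1000, Ar 1521, Ge 762, Tl 589.
So from highest to lowest: Ar > S > B > Ge > Tl.

Ar > S > B > Ge > Tl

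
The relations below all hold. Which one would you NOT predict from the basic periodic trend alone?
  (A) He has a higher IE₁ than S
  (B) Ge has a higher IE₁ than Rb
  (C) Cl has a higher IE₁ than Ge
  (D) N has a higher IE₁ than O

(D)

The general trend: IE₁ increases across a period and decreases down a group.
(A) He (period 1, group 18) vs S (period 3, group 16): the stated order agrees with the simple trend.
(B) Ge (period 4, group 14) vs Rb (period 5, group 1): the stated order agrees with the simple trend.
(C) Cl (period 3, group 17) vs Ge (period 4, group 14): the stated order agrees with the simple trend.
(D) N (period 2, group 15) vs O (period 2, group 16): the stated order contradicts the simple trend.
The exception is (D): pairing an electron in O's 2p⁴ costs repulsion energy, so O ionizes more easily than half-filled N (2p³).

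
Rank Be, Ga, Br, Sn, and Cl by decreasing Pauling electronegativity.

Be is in period 2, group 2; Cl is in period 3, group 17; Ga is in period 4, group 13; Br is in period 4, group 17; Sn is in period 5, group 14.
Electronegativity increases across a period and decreases down a group, tracking effective nuclear charge and atomic size.
These span different periods and groups, so the two trends combine.
Ga > Be: period and group pull opposite ways; the across-period shift dominates (1.81 vs 1.57).
Sn > Ga: period and group pull opposite ways; the across-period shift dominates (1.96 vs 1.81).
Br > Sn: both effects reinforce here, so Br is clearly the higher of the two.
Cl > Br: they share group 17; the group trend gives Cl the larger value.
Tabulated electronegativity (Pauling): Be 1.57, Cl 3.16, Ga 1.81, Br 2.96, Sn 1.96.
So from highest to lowest: Cl > Br > Sn > Ga > Be.

Cl > Br > Sn > Ga > Be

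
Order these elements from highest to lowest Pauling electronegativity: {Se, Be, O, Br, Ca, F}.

F > O > Br > Se > Be > Ca

Be is in period 2, group 2; O is in period 2, group 16; F is in period 2, group 17; Ca is in period 4, group 2; Se is in period 4, group 16; Br is in period 4, group 17.
Atoms toward the upper right of the periodic table pull bonding electrons most strongly.
Neither a single period nor a single group — weigh both effects.
Be > Ca: they share group 2; the group trend gives Be the larger value.
Se > Be: period and group pull opposite ways; the across-period shift dominates (2.55 vs 1.57).
Br > Se: both are in period 4; the period trend gives Br the larger value.
O > Br: the two effects oppose for this pair; the down-group effect wins (3.44 vs 2.96).
F > O: both are in period 2; the period trend gives F the larger value.
Tabulated electronegativity (Pauling): Be 1.57, O 3.44, F 3.98, Ca 1.00, Se 2.55, Br 2.96.
So from highest to lowest: F > O > Br > Se > Be > Ca.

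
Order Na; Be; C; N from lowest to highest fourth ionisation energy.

C < N < Na < Be

Consider each +3 ion: Na³⁺ is already 2 electrons into the core; Be³⁺ is already 1 electron into the core; C³⁺ still has 1 valence electron; N³⁺ still has 2 valence electrons.
Pulling an electron out of a noble-gas core costs far more than removing a remaining valence electron, so Na and Be sit at the high end of IE_4.
Valence configurations: C³⁺ [He]2s¹, N³⁺ [He]2s².
Tabulated IE_4 (kJ/mol): Na 9543, Be 21007, C 6223, N 7475.
Putting it together, IE_4: C < N < Na < Be.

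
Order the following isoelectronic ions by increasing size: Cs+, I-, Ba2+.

Ba2+ < Cs+ < I-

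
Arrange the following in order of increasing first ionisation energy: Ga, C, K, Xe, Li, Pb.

K < Li < Ga < Pb < C < Xe

Li is in period 2, group 1; C is in period 2, group 14; K is in period 4, group 1; Ga is in period 4, group 13; Xe is in period 5, group 18; Pb is in period 6, group 14.
IE₁ increases left→right with effective nuclear charge and decreases top→bottom as the valence shell moves farther out.
These span different periods and groups, so the two trends combine.
Li > K: Li sits above K in group 1, so the down-group effect alone puts Li higher.
Ga > Li: the two effects oppose for this pair; the across-period effect wins (579 vs 520 kJ/mol).
Pb > Ga: the two effects oppose for this pair; the across-period effect wins (716 vs 579 kJ/mol).
C > Pb: C sits above Pb in group 14, so the down-group effect alone puts C higher.
Xe > C: the two effects oppose for this pair; the across-period effect wins (1170 vs 1086 kJ/mol).
For reference (kJ/mol): Li 520, C 1086, K 419, Ga 579, Xe 1170, Pb 716.
So from lowest to highest: K < Li < Ga < Pb < C < Xe.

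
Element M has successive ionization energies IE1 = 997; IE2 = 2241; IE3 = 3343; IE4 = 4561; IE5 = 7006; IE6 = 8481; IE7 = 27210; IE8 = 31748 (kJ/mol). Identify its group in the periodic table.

Group 16

Look for the largest jump between consecutive ionization energies: IE7/IE6 ≈ 3.2, far larger than any earlier ratio.
That jump marks the point where a core electron is being removed. So the atom has 6 valence electrons.
A main-group element with 6 valence electrons is in group 16.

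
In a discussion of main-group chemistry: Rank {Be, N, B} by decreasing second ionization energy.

IE_2 is the cost of taking one more electron from the +1 cation: Be⁺ still has 1 valence electron; N⁺ still has 4 valence electrons; B⁺ still has 2 valence electrons.
All are still removing valence electrons, so compare the +1 ions as you would atoms: IE_2 generally rises across a period (higher Z_eff) and falls down a group (larger shell), subject to the usual subshell exceptions.
Valence configurations: Be⁺ [He]2s¹, N⁺ [He]2s²2p², B⁺ [He]2s².
Approximate IE_2 values (kJ/mol): Be 1757, N 2856, B 2427.
So the second ionization energies run Be < B < N.

N > B > Be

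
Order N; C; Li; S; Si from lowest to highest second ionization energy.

Si < S < C < N < Li

Consider each +1 ion: N⁺ still has 4 valence electrons; C⁺ still has 3 valence electrons; Li⁺ is the bare [He] core; S⁺ still has 5 valence electrons; Si⁺ still has 3 valence electrons.
Pulling an electron out of a noble-gas core costs far more than removing a remaining valence electron, so Li sits at the high end of IE_2.
Valence configurations: N⁺ [He]2s²2p², C⁺ [He]2s²2p¹, S⁺ [Ne]3s²3p³, Si⁺ [Ne]3s²3p¹.
The numbers (kJ/mol): N 2856, C 2353, Li 7298, S 2252, Si 1577.
Hence IE_2: Si < S < C < N < Li.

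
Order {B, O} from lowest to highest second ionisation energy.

B < O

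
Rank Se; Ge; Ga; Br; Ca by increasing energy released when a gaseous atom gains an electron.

Ca < Ga < Ge < Se < Br

Ca is in period 4, group 2; Ga is in period 4, group 13; Ge is in period 4, group 14; Se is in period 4, group 16; Br is in period 4, group 17.
Atoms with high Z_eff and room in the valence shell (especially the halogens) have the most exothermic electron affinities.
All lie in period 4, so electron affinity increases left to right.
So from lowest to highest: Ca < Ga < Ge < Se < Br.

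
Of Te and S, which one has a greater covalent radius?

S is in period 3, group 16; Te is in period 5, group 16.
Moving right in a period, electrons are added to the same shell under a stronger nuclear pull, so atoms get smaller; moving down, a new shell is opened and atoms get larger.
All are in group 16, so atomic radius increases down the group.
So Te has the greater covalent radius (Te > S).

Te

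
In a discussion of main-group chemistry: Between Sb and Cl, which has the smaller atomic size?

Cl

Moving right in a period, electrons are added to the same shell under a stronger nuclear pull, so atoms get smaller; moving down, a new shell is opened and atoms get larger.
Here both period and group differ, so the two effects have to be weighed against each other.
Sb > Cl: relative to Cl, both the across-period and down-group shifts push Sb's atomic radius up.
For reference (pm): Cl 99, Sb 140.
So Cl has the smaller atomic size (Cl < Sb).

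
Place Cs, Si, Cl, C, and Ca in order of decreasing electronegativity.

Cl, C, Si, Ca, Cs

Atoms toward the upper right of the periodic table pull bonding electrons most strongly.
These span different periods and groups, so the two trends combine.
Ca > Cs: both effects reinforce here, so Ca is clearly the higher of the two.
Si > Ca: both effects reinforce here, so Si is clearly the higher of the two.
C > Si: they share group 14; the group trend gives C the larger value.
Cl > C: the two effects oppose for this pair; the across-period effect wins (3.16 vs 2.55).
Approximate values (Pauling): C 2.55, Si 1.90, Cl 3.16, Ca 1.00, Cs 0.79.
So from highest to lowest: Cl > C > Si > Ca > Cs.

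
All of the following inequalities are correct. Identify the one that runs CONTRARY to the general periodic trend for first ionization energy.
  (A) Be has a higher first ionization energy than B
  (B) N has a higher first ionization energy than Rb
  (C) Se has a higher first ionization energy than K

(A)

The general trend: first ionization energy increases across a period and decreases down a group.
(A) Be (period 2, group 2) vs B (period 2, group 13): the stated order contradicts the simple trend.
(B) N (period 2, group 15) vs Rb (period 5, group 1): the stated order agrees with the simple trend.
(C) Se (period 4, group 16) vs K (period 4, group 1): the stated order agrees with the simple trend.
The exception is (A): removing B's lone 2p electron is easier than breaking Be's filled 2s².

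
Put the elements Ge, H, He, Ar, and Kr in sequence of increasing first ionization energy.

Ge < H < Kr < Ar < He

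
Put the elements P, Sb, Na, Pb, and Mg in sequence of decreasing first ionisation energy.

P > Sb > Mg > Pb > Na

Na is in period 3, group 1; Mg is in period 3, group 2; P is in period 3, group 15; Sb is in period 5, group 15; Pb is in period 6, group 14.
Across a period the outer electron is held more tightly (higher IE₁); down a group it sits in a higher shell, more shielded, and comes off more easily.
Neither a single period nor a single group — weigh both effects.
Pb > Na: the two effects oppose for this pair; the across-period effect wins (716 vs 496 kJ/mol).
Mg > Pb: the two effects oppose for this pair; the down-group effect wins (738 vs 716 kJ/mol).
Sb > Mg: the two effects oppose for this pair; the across-period effect wins (831 vs 738 kJ/mol).
P > Sb: they share group 15; the group trend gives P the larger value.
Tabulated first ionization energy (kJ/mol): Na 496, Mg 738, P 1012, Sb 831, Pb 716.
So from highest to lowest: P > Sb > Mg > Pb > Na.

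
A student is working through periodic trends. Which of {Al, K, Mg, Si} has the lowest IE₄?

Si

The fourth ionization energy removes an electron from the +3 ion. For each element: Al³⁺ is the bare [Ne] core; K³⁺ is already 2 electrons into the core; Mg³⁺ is already 1 electron into the core; Si³⁺ still has 1 valence electron.
Core electrons are held far more tightly than valence electrons, so K, Mg and Al top the IE_4 order.
The numbers (kJ/mol): Al 11577, K 5877, Mg 10543, Si 4356.
Putting it together, IE_4: Si < K < Mg < Al.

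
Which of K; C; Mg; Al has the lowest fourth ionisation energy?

K

Consider each +3 ion: K³⁺ is already 2 electrons into the core; C³⁺ still has 1 valence electron; Mg³⁺ is already 1 electron into the core; Al³⁺ is the bare [Ne] core.
Usually core removal costs more than valence removal, but here the competition is close: a tightly held n=2 valence electron can cost more to remove than an n=3 core electron, so the actual values have to decide it.
Approximate IE_4 values (kJ/mol): K 5877, C 6223, Mg 10543, Al 11577.
Hence IE_4: K < C < Mg < Al.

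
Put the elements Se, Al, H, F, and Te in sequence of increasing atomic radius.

H is in period 1, group 1; F is in period 2, group 17; Al is in period 3, group 13; Se is in period 4, group 16; Te is in period 5, group 16.
Moving right in a period, electrons are added to the same shell under a stronger nuclear pull, so atoms get smaller; moving down, a new shell is opened and atoms get larger.
Neither a single period nor a single group — weigh both effects.
F > H: the two effects oppose for this pair; the down-group effect wins (64 vs 32 pm).
Se > F: relative to F, both the across-period and down-group shifts push Se's atomic radius up.
Al > Se: the two effects oppose for this pair; the across-period effect wins (126 vs 116 pm).
Te > Al: period and group pull opposite ways; the down-group shift dominates (136 vs 126 pm).
Tabulated atomic radius (pm): H 32, F 64, Al 126, Se 116, Te 136.
So from smallest to largest: H < F < Se < Al < Te.

H < F < Se < Al < Te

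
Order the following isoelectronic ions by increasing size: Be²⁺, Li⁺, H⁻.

All of these have 2 electrons, so size is governed by nuclear charge alone: the more protons, the stronger the pull on the same electron cloud, and the smaller the ion.
Nuclear charges: Be²⁺ (Z=4), Li⁺ (Z=3), H⁻ (Z=1).
Smallest to largest: Be²⁺ < Li⁺ < H⁻.

Be²⁺ < Li⁺ < H⁻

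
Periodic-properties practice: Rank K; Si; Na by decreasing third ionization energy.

After 2 electrons have been removed, what remains? K²⁺ is already 1 electron into the core; Si²⁺ still has 2 valence electrons; Na²⁺ is already 1 electron into the core.
Pulling an electron out of a noble-gas core costs far more than removing a remaining valence electron, so K and Na sit at the high end of IE_3.
Tabulated IE_3 (kJ/mol): K 4420, Si 3232, Na 6910.
Hence IE_3: Si < K < Na.

Na > K > Si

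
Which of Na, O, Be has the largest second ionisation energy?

Consider each +1 ion: Na⁺ is the bare [Ne] core; O⁺ still has 5 valence electrons; Be⁺ still has 1 valence electron.
Pulling an electron out of a noble-gas core costs far more than removing a remaining valence electron, so Na sits at the high end of IE_2.
Valence configurations: O⁺ [He]2s²2p³, Be⁺ [He]2s¹.
The numbers (kJ/mol): Na 4562, O 3388, Be 1757.
Overall IE_2 order: Be < O < Na.

Na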